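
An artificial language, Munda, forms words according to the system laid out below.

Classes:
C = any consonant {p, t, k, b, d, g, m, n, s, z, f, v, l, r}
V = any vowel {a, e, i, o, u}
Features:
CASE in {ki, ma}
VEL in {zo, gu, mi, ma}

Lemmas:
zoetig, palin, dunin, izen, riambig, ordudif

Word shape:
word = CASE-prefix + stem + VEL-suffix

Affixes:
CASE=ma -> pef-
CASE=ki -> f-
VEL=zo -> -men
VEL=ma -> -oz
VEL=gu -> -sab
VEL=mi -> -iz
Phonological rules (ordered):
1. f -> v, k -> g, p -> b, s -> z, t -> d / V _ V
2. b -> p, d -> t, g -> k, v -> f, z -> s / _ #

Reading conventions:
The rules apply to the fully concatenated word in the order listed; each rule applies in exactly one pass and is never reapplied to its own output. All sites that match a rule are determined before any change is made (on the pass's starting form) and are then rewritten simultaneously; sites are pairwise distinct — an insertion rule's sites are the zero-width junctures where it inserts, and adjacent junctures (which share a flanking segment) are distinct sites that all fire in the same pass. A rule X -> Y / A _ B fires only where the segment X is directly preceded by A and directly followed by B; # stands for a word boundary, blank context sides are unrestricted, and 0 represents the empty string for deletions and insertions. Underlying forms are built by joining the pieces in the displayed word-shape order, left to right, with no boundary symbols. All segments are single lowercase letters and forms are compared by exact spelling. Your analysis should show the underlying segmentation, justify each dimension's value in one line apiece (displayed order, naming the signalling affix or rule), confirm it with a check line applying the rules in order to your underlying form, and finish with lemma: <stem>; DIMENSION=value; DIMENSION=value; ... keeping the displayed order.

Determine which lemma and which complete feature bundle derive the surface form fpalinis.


underlying: f-palin-iz
CASE=ki - signalled by the affix f-
VEL=mi - signalled by the affix -iz
check: fpaliniz -> fpaliniz -> fpalinis
lemma: palin; CASE=ki; VEL=mi


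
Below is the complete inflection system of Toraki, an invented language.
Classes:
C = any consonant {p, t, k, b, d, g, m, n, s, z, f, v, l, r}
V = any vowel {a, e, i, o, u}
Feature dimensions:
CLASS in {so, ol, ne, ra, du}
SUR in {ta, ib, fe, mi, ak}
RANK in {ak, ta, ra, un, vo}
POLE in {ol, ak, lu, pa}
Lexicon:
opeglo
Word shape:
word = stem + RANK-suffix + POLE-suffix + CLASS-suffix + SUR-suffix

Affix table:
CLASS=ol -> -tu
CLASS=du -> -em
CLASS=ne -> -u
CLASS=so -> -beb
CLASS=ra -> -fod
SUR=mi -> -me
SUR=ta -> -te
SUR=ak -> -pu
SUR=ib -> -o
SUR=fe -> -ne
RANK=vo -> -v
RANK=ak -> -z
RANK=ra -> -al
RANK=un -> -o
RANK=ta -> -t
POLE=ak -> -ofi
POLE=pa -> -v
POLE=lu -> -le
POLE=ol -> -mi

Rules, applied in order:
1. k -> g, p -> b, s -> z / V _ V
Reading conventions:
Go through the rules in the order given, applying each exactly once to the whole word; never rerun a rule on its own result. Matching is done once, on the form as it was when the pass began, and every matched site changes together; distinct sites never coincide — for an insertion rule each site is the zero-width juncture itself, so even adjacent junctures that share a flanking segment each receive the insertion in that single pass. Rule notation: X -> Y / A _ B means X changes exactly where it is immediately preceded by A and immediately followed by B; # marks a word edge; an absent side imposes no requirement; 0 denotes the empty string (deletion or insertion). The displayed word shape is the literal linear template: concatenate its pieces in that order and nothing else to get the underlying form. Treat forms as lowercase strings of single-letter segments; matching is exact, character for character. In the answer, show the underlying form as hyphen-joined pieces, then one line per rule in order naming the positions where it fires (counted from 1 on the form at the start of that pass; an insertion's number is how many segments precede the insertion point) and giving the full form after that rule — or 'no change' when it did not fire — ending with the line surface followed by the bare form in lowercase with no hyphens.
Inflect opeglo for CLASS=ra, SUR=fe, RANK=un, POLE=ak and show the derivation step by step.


underlying: opeglo-o-ofi-fod-ne
1. k -> g, p -> b, s -> z / V _ V: fires at position(s) 2: obeglooofifodne
surface: obeglooofifodne


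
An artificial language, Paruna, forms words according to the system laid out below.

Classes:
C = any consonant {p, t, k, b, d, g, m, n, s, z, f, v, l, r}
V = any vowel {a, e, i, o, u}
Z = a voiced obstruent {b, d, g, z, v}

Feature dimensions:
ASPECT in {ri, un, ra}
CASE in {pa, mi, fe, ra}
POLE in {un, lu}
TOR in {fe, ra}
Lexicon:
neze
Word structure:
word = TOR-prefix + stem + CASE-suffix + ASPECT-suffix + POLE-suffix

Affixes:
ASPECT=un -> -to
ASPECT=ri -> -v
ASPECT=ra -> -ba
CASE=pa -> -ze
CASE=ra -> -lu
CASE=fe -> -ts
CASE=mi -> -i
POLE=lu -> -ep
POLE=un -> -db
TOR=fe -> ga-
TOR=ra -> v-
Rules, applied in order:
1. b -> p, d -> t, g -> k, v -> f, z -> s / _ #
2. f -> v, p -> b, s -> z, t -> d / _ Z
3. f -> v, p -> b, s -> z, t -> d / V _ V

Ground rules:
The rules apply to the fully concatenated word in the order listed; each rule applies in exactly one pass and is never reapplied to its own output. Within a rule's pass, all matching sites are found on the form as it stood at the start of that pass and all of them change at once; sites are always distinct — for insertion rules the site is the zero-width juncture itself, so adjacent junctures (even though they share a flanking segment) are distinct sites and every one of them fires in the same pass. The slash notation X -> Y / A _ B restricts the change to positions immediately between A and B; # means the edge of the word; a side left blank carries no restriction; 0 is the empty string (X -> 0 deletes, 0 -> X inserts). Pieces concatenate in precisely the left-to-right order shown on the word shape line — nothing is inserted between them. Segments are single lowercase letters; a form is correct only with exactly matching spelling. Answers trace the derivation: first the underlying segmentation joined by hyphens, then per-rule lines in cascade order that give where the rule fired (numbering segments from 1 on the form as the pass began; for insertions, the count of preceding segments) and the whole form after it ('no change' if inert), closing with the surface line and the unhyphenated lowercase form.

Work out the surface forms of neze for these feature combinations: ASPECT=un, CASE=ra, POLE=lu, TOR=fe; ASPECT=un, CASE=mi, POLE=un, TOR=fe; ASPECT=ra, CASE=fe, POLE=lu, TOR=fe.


cell ASPECT=un, CASE=ra, POLE=lu, TOR=fe:
underlying: ga-neze-lu-to-ep
1. b -> p, d -> t, g -> k, v -> f, z -> s / _ #: no change
2. f -> v, p -> b, s -> z, t -> d / _ Z: no change
3. f -> v, p -> b, s -> z, t -> d / V _ V: fires at position(s) 9: ganezeludoep
surface: ganezeludoep

cell ASPECT=un, CASE=mi, POLE=un, TOR=fe:
underlying: ga-neze-i-to-db
1. b -> p, d -> t, g -> k, v -> f, z -> s / _ #: fires at position(s) 11: ganezeitodp
2. f -> v, p -> b, s -> z, t -> d / _ Z: no change
3. f -> v, p -> b, s -> z, t -> d / V _ V: fires at position(s) 8: ganezeidodp
surface: ganezeidodp

cell ASPECT=ra, CASE=fe, POLE=lu, TOR=fe:
underlying: ga-neze-ts-ba-ep
1. b -> p, d -> t, g -> k, v -> f, z -> s / _ #: no change
2. f -> v, p -> b, s -> z, t -> d / _ Z: fires at position(s) 8: ganezetzbaep
3. f -> v, p -> b, s -> z, t -> d / V _ V: no change
surface: ganezetzbaep


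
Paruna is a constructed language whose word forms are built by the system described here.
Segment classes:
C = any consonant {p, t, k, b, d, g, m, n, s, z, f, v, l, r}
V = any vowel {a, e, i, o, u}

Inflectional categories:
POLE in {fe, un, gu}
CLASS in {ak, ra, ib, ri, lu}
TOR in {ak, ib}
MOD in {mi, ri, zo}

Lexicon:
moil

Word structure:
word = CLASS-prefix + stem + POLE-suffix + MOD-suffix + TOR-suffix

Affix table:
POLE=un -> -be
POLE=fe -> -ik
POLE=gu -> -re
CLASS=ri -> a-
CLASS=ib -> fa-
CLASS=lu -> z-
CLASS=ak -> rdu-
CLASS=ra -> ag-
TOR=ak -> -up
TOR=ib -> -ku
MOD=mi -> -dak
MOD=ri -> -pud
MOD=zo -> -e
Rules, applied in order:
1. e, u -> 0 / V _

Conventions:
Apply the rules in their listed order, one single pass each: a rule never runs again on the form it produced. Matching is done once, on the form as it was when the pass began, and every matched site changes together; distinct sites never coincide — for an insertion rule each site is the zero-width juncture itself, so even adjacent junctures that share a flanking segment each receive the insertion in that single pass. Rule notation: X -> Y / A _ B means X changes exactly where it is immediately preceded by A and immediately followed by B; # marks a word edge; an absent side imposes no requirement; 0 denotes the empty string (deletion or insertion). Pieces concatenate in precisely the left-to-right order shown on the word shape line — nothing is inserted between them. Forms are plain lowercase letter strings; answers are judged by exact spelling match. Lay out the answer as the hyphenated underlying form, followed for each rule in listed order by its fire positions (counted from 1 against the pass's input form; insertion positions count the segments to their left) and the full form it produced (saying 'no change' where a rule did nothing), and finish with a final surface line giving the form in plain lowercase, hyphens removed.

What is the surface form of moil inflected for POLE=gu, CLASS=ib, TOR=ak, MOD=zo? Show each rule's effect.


underlying: fa-moil-re-e-up
1. e, u -> 0 / V _: fires at position(s) 9, 10: famoilrep
surface: famoilrep


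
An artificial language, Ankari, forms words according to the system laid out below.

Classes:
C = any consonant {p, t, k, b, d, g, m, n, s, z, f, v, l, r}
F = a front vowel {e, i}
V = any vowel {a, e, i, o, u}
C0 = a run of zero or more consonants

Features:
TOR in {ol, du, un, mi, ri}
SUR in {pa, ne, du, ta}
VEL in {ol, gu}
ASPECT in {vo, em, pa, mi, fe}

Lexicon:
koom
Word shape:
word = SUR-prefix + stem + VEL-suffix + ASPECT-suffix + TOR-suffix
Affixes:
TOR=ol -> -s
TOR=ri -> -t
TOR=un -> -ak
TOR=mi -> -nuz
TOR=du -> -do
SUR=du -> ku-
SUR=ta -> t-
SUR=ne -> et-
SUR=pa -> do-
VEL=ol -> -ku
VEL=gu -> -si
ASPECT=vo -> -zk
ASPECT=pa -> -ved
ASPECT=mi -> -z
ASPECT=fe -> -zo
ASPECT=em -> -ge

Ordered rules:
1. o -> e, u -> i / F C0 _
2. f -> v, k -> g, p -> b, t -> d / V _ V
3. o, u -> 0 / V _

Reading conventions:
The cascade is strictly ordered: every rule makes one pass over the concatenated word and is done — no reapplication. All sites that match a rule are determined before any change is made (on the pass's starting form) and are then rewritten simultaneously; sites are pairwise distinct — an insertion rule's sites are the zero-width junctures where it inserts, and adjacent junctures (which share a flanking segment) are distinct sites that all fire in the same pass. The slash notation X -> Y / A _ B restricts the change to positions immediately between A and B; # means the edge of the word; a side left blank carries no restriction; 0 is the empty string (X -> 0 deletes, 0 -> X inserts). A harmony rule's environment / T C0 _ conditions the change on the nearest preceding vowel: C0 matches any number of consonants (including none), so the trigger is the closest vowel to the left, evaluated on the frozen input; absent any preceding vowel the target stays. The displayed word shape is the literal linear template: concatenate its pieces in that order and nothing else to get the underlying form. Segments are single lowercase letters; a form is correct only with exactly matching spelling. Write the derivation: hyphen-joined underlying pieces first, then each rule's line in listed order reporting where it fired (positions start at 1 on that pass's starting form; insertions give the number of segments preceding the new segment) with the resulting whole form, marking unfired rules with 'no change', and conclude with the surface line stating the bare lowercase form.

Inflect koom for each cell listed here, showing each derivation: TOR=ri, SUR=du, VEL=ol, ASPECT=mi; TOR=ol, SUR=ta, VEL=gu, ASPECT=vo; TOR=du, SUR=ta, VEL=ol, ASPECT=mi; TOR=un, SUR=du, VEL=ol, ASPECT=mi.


cell TOR=ri, SUR=du, VEL=ol, ASPECT=mi:
underlying: ku-koom-ku-z-t
1. o -> e, u -> i / F C0 _: no change
2. f -> v, k -> g, p -> b, t -> d / V _ V: fires at position(s) 3: kugoomkuzt
3. o, u -> 0 / V _: fires at position(s) 5: kugomkuzt
surface: kugomkuzt

cell TOR=ol, SUR=ta, VEL=gu, ASPECT=vo:
underlying: t-koom-si-zk-s
1. o -> e, u -> i / F C0 _: no change
2. f -> v, k -> g, p -> b, t -> d / V _ V: no change
3. o, u -> 0 / V _: fires at position(s) 4: tkomsizks
surface: tkomsizks

cell TOR=du, SUR=ta, VEL=ol, ASPECT=mi:
underlying: t-koom-ku-z-do
1. o -> e, u -> i / F C0 _: no change
2. f -> v, k -> g, p -> b, t -> d / V _ V: no change
3. o, u -> 0 / V _: fires at position(s) 4: tkomkuzdo
surface: tkomkuzdo

cell TOR=un, SUR=du, VEL=ol, ASPECT=mi:
underlying: ku-koom-ku-z-ak
1. o -> e, u -> i / F C0 _: no change
2. f -> v, k -> g, p -> b, t -> d / V _ V: fires at position(s) 3: kugoomkuzak
3. o, u -> 0 / V _: fires at position(s) 5: kugomkuzak
surface: kugomkuzak


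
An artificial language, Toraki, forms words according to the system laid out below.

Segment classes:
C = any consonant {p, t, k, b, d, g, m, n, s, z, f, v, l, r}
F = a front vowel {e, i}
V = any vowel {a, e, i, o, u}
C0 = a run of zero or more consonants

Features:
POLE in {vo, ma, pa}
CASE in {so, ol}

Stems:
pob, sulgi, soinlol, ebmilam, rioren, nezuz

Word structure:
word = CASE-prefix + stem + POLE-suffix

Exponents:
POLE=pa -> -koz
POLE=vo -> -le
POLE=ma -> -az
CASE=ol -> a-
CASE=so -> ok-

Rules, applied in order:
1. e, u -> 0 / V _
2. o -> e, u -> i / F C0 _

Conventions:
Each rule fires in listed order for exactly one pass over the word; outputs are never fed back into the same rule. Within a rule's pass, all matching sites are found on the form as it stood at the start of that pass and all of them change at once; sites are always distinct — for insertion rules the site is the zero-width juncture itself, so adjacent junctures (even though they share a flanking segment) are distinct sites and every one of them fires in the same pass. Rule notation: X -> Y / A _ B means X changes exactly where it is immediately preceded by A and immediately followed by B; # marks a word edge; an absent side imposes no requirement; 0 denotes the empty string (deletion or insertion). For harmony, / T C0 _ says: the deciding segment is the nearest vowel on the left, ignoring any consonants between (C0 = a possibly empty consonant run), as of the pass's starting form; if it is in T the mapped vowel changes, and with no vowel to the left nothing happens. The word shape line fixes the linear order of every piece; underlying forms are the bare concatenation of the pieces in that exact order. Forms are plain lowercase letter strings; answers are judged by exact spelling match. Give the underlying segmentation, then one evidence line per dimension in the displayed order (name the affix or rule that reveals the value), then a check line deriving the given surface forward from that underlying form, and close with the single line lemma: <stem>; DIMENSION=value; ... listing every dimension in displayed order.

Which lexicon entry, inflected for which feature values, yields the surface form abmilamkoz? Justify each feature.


underlying: a-ebmilam-koz
POLE=pa - signalled by the affix -koz
CASE=ol - signalled by the affix a-
check: aebmilamkoz -> abmilamkoz -> abmilamkoz
lemma: ebmilam; POLE=pa; CASE=ol


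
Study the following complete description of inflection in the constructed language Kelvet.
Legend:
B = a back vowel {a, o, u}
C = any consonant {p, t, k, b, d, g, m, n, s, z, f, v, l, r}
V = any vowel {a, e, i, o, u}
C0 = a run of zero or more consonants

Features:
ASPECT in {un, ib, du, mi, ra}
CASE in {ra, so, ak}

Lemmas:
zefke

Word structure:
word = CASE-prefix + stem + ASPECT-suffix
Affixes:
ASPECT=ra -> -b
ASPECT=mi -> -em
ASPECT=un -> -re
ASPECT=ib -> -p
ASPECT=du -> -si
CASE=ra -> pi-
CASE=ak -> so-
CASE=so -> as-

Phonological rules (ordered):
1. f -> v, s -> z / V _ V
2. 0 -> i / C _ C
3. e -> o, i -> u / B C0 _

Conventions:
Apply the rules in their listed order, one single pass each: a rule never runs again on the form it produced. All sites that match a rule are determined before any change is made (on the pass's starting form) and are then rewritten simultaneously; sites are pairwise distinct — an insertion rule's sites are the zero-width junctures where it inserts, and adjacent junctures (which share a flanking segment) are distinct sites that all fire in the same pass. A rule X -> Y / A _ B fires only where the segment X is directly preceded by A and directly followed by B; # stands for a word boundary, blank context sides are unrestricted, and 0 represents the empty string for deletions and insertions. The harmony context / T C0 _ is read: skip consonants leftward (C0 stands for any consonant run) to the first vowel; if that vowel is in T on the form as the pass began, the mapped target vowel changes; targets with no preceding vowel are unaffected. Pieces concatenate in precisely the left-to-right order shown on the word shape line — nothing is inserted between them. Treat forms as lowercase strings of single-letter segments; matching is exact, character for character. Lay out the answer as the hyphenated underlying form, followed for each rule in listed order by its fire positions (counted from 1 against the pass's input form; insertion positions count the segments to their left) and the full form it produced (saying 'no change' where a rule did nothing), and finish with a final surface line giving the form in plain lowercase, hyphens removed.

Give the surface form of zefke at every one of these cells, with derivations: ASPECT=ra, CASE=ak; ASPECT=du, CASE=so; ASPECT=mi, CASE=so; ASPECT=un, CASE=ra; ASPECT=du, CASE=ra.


cell ASPECT=ra, CASE=ak:
underlying: so-zefke-b
1. f -> v, s -> z / V _ V: no change
2. 0 -> i / C _ C: inserts after position(s) 5: sozefikeb
3. e -> o, i -> u / B C0 _: fires at position(s) 4: sozofikeb
surface: sozofikeb

cell ASPECT=du, CASE=so:
underlying: as-zefke-si
1. f -> v, s -> z / V _ V: fires at position(s) 8: aszefkezi
2. 0 -> i / C _ C: inserts after position(s) 2, 5: asizefikezi
3. e -> o, i -> u / B C0 _: fires at position(s) 3: asuzefikezi
surface: asuzefikezi

cell ASPECT=mi, CASE=so:
underlying: as-zefke-em
1. f -> v, s -> z / V _ V: no change
2. 0 -> i / C _ C: inserts after position(s) 2, 5: asizefikeem
3. e -> o, i -> u / B C0 _: fires at position(s) 3: asuzefikeem
surface: asuzefikeem

cell ASPECT=un, CASE=ra:
underlying: pi-zefke-re
1. f -> v, s -> z / V _ V: no change
2. 0 -> i / C _ C: inserts after position(s) 5: pizefikere
3. e -> o, i -> u / B C0 _: no change
surface: pizefikere

cell ASPECT=du, CASE=ra:
underlying: pi-zefke-si
1. f -> v, s -> z / V _ V: fires at position(s) 8: pizefkezi
2. 0 -> i / C _ C: inserts after position(s) 5: pizefikezi
3. e -> o, i -> u / B C0 _: no change
surface: pizefikezi


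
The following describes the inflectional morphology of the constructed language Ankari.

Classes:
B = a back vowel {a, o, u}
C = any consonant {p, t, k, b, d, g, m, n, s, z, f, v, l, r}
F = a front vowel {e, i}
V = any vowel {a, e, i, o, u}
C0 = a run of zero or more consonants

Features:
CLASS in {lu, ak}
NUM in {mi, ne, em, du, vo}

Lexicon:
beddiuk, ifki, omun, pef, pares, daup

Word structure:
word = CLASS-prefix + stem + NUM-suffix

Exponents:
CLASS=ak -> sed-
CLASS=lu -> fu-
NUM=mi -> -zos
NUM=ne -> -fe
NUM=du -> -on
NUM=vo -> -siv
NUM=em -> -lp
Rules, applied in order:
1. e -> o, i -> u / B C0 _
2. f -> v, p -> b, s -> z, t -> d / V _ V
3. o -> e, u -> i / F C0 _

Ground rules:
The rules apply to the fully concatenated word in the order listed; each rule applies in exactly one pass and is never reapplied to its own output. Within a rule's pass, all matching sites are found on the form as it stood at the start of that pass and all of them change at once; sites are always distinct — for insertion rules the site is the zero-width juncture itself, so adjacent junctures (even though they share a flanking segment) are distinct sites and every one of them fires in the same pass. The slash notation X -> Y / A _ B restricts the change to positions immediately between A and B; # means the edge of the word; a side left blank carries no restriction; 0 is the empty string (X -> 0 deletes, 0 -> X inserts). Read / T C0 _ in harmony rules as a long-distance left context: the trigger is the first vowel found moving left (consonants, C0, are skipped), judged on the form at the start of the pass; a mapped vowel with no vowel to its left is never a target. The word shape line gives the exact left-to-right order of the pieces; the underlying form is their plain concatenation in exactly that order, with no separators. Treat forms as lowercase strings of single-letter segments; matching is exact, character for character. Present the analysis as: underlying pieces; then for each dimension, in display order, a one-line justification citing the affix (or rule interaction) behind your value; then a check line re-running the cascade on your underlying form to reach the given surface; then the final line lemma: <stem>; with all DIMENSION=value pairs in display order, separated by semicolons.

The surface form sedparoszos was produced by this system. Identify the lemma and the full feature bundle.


underlying: sed-pares-zos
CLASS=ak - signalled by the affix sed-
NUM=mi - signalled by the affix -zos
check: sedpareszos -> sedparoszos -> sedparoszos -> sedparoszos
lemma: pares; CLASS=ak; NUM=mi


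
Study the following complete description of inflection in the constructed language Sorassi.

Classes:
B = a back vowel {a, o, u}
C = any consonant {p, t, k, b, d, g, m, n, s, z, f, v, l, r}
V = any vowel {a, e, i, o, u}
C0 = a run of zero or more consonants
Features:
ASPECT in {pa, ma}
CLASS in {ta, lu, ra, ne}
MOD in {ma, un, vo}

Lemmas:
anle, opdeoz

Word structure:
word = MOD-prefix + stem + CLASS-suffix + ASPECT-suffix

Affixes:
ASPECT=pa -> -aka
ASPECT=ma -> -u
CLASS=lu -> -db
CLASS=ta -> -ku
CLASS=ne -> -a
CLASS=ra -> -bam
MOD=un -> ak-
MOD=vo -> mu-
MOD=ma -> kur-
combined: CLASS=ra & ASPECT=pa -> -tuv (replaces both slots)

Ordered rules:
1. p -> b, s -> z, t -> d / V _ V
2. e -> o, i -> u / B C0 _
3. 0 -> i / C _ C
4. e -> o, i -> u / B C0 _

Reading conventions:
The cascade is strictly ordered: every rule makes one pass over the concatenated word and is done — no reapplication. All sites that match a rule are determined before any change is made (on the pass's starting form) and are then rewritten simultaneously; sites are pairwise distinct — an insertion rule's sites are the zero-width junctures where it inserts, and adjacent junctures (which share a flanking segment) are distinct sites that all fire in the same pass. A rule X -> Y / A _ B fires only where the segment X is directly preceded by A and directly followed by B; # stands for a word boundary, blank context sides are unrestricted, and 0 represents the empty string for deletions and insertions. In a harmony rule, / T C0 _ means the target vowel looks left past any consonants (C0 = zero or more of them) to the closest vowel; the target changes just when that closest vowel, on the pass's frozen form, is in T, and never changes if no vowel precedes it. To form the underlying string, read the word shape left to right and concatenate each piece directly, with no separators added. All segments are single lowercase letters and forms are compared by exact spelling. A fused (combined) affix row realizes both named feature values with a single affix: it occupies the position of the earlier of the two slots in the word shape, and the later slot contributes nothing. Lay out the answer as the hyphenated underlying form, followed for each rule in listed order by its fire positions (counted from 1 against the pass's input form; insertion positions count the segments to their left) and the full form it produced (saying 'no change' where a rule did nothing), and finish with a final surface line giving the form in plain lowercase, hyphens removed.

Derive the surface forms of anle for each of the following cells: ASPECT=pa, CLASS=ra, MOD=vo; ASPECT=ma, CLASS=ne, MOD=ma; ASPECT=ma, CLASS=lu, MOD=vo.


cell ASPECT=pa, CLASS=ra, MOD=vo:
underlying: mu-anle-tuv
1. p -> b, s -> z, t -> d / V _ V: fires at position(s) 7: muanleduv
2. e -> o, i -> u / B C0 _: fires at position(s) 6: muanloduv
3. 0 -> i / C _ C: inserts after position(s) 4: muaniloduv
4. e -> o, i -> u / B C0 _: fires at position(s) 5: muanuloduv
surface: muanuloduv

cell ASPECT=ma, CLASS=ne, MOD=ma:
underlying: kur-anle-a-u
1. p -> b, s -> z, t -> d / V _ V: no change
2. e -> o, i -> u / B C0 _: fires at position(s) 7: kuranloau
3. 0 -> i / C _ C: inserts after position(s) 5: kuraniloau
4. e -> o, i -> u / B C0 _: fires at position(s) 6: kuranuloau
surface: kuranuloau

cell ASPECT=ma, CLASS=lu, MOD=vo:
underlying: mu-anle-db-u
1. p -> b, s -> z, t -> d / V _ V: no change
2. e -> o, i -> u / B C0 _: fires at position(s) 6: muanlodbu
3. 0 -> i / C _ C: inserts after position(s) 4, 7: muanilodibu
4. e -> o, i -> u / B C0 _: fires at position(s) 5, 9: muanulodubu
surface: muanulodubu


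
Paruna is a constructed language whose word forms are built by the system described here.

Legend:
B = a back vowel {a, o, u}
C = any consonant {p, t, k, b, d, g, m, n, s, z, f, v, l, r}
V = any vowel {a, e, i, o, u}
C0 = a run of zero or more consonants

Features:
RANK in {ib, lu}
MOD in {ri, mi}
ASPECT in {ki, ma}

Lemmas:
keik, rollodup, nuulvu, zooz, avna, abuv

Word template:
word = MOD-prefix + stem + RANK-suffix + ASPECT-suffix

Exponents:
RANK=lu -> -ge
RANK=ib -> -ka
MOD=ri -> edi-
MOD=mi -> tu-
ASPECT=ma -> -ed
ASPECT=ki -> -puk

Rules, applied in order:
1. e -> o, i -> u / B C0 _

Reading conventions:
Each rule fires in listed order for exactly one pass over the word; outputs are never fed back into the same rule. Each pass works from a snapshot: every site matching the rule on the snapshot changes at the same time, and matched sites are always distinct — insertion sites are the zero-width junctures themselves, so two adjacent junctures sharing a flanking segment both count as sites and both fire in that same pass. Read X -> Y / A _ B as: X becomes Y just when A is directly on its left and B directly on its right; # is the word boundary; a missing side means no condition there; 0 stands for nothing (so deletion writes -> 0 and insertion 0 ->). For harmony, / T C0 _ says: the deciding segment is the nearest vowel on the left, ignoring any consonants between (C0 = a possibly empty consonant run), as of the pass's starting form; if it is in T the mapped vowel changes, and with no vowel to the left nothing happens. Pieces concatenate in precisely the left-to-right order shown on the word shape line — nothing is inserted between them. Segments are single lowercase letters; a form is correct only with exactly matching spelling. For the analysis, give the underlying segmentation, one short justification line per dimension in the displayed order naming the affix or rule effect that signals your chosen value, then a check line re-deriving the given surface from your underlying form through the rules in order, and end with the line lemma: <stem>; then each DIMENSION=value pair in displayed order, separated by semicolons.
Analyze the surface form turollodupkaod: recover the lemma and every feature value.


underlying: tu-rollodup-ka-ed
RANK=ib - signalled by the affix -ka
MOD=mi - signalled by the affix tu-
ASPECT=ma - signalled by the affix -ed
check: turollodupkaed -> turollodupkaod
lemma: rollodup; RANK=ib; MOD=mi; ASPECT=ma


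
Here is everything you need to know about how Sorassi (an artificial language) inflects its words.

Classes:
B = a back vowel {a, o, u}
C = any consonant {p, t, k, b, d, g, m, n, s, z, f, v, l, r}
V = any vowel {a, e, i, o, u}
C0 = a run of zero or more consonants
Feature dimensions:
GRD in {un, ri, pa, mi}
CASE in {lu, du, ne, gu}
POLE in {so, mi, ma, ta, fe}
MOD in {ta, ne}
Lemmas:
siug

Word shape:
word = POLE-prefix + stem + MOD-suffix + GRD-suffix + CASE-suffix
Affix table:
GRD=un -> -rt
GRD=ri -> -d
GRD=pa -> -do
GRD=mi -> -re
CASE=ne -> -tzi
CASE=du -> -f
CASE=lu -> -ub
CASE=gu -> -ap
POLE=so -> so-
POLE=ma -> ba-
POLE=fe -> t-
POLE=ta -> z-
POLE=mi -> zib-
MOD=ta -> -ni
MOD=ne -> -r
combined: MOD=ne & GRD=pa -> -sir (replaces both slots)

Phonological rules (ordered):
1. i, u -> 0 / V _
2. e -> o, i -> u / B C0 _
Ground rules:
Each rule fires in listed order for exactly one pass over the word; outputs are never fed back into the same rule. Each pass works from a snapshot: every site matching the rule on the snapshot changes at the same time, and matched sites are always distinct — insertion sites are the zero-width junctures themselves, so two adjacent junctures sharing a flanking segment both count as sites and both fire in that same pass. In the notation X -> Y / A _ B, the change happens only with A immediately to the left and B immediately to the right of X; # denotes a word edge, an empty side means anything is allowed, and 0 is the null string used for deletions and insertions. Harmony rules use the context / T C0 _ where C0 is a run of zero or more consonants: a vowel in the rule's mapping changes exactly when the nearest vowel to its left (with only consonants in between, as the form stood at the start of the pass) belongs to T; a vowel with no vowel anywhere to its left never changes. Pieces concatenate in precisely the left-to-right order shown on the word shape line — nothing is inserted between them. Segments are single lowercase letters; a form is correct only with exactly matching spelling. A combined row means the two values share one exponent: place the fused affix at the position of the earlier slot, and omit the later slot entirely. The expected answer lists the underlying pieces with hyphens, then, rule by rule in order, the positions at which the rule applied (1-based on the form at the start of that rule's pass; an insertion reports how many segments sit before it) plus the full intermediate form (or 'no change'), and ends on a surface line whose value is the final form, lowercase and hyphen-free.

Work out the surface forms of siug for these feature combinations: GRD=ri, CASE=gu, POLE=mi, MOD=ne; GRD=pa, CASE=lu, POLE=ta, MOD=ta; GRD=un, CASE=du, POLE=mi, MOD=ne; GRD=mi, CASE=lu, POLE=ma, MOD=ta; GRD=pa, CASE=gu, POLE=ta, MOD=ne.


cell GRD=ri, CASE=gu, POLE=mi, MOD=ne:
underlying: zib-siug-r-d-ap
1. i, u -> 0 / V _: fires at position(s) 6: zibsigrdap
2. e -> o, i -> u / B C0 _: no change
surface: zibsigrdap

cell GRD=pa, CASE=lu, POLE=ta, MOD=ta:
underlying: z-siug-ni-do-ub
1. i, u -> 0 / V _: fires at position(s) 4, 10: zsignidob
2. e -> o, i -> u / B C0 _: no change
surface: zsignidob

cell GRD=un, CASE=du, POLE=mi, MOD=ne:
underlying: zib-siug-r-rt-f
1. i, u -> 0 / V _: fires at position(s) 6: zibsigrrtf
2. e -> o, i -> u / B C0 _: no change
surface: zibsigrrtf

cell GRD=mi, CASE=lu, POLE=ma, MOD=ta:
underlying: ba-siug-ni-re-ub
1. i, u -> 0 / V _: fires at position(s) 5, 11: basignireb
2. e -> o, i -> u / B C0 _: fires at position(s) 4: basugnireb
surface: basugnireb

cell GRD=pa, CASE=gu, POLE=ta, MOD=ne:
underlying: z-siug-sir-ap
1. i, u -> 0 / V _: fires at position(s) 4: zsigsirap
2. e -> o, i -> u / B C0 _: no change
surface: zsigsirap


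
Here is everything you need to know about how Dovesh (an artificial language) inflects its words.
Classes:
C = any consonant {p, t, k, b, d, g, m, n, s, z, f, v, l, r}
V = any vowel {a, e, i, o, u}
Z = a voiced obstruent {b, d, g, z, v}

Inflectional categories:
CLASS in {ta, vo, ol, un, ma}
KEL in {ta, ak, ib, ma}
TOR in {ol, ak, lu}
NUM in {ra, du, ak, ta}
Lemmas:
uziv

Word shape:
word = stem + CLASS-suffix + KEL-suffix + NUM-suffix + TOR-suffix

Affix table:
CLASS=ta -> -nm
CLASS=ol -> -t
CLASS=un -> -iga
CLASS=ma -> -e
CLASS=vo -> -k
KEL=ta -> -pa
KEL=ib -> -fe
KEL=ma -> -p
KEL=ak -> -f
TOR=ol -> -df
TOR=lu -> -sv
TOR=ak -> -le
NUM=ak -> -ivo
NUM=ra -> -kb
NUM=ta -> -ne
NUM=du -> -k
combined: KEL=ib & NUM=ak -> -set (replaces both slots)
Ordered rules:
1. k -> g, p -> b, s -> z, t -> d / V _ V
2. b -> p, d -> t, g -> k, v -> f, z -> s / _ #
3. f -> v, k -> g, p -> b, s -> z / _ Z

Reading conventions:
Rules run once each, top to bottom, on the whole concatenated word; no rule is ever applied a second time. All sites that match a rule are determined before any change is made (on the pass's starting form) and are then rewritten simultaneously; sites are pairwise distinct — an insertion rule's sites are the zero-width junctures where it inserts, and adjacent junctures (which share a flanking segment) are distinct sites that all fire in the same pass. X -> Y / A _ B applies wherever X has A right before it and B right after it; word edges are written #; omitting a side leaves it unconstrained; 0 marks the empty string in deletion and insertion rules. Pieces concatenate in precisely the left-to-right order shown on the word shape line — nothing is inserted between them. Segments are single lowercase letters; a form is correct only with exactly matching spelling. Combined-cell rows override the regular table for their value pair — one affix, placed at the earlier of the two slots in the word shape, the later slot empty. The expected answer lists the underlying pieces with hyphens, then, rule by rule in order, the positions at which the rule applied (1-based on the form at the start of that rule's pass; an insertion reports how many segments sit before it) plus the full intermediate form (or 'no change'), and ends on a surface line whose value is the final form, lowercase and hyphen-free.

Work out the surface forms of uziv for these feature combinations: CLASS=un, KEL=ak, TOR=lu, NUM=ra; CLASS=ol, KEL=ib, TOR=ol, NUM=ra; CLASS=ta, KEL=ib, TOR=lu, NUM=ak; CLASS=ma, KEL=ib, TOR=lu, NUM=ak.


cell CLASS=un, KEL=ak, TOR=lu, NUM=ra:
underlying: uziv-iga-f-kb-sv
1. k -> g, p -> b, s -> z, t -> d / V _ V: no change
2. b -> p, d -> t, g -> k, v -> f, z -> s / _ #: fires at position(s) 12: uzivigafkbsf
3. f -> v, k -> g, p -> b, s -> z / _ Z: fires at position(s) 9: uzivigafgbsf
surface: uzivigafgbsf

cell CLASS=ol, KEL=ib, TOR=ol, NUM=ra:
underlying: uziv-t-fe-kb-df
1. k -> g, p -> b, s -> z, t -> d / V _ V: no change
2. b -> p, d -> t, g -> k, v -> f, z -> s / _ #: no change
3. f -> v, k -> g, p -> b, s -> z / _ Z: fires at position(s) 8: uzivtfegbdf
surface: uzivtfegbdf

cell CLASS=ta, KEL=ib, TOR=lu, NUM=ak:
underlying: uziv-nm-set-sv
1. k -> g, p -> b, s -> z, t -> d / V _ V: no change
2. b -> p, d -> t, g -> k, v -> f, z -> s / _ #: fires at position(s) 11: uzivnmsetsf
3. f -> v, k -> g, p -> b, s -> z / _ Z: no change
surface: uzivnmsetsf

cell CLASS=ma, KEL=ib, TOR=lu, NUM=ak:
underlying: uziv-e-set-sv
1. k -> g, p -> b, s -> z, t -> d / V _ V: fires at position(s) 6: uzivezetsv
2. b -> p, d -> t, g -> k, v -> f, z -> s / _ #: fires at position(s) 10: uzivezetsf
3. f -> v, k -> g, p -> b, s -> z / _ Z: no change
surface: uzivezetsf


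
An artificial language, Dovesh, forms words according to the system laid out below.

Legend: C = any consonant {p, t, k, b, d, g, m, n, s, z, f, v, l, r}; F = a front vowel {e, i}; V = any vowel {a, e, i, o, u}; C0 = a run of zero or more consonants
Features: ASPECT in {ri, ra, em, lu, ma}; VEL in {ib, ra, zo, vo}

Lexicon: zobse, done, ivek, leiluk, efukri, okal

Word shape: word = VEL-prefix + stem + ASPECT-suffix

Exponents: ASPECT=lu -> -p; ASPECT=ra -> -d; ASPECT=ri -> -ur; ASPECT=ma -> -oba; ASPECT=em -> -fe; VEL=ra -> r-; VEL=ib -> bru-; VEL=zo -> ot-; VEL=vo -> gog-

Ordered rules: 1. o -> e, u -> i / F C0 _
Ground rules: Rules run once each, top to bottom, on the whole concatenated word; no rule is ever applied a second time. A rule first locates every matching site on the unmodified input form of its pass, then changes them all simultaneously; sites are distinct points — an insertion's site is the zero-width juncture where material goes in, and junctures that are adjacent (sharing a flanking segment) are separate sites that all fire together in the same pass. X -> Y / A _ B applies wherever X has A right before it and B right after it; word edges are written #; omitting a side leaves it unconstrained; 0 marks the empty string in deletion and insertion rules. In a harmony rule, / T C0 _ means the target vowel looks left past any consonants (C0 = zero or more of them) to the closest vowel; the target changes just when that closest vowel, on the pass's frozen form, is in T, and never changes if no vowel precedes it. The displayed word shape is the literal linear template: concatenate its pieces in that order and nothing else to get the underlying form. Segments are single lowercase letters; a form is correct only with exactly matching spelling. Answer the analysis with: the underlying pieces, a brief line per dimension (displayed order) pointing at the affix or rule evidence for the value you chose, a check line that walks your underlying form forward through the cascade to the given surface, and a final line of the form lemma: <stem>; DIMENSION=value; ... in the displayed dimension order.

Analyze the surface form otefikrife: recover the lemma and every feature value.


underlying: ot-efukri-fe
ASPECT=em - signalled by the affix -fe
VEL=zo - signalled by the affix ot-
check: otefukrife -> otefikrife
lemma: efukri; ASPECT=em; VEL=zo


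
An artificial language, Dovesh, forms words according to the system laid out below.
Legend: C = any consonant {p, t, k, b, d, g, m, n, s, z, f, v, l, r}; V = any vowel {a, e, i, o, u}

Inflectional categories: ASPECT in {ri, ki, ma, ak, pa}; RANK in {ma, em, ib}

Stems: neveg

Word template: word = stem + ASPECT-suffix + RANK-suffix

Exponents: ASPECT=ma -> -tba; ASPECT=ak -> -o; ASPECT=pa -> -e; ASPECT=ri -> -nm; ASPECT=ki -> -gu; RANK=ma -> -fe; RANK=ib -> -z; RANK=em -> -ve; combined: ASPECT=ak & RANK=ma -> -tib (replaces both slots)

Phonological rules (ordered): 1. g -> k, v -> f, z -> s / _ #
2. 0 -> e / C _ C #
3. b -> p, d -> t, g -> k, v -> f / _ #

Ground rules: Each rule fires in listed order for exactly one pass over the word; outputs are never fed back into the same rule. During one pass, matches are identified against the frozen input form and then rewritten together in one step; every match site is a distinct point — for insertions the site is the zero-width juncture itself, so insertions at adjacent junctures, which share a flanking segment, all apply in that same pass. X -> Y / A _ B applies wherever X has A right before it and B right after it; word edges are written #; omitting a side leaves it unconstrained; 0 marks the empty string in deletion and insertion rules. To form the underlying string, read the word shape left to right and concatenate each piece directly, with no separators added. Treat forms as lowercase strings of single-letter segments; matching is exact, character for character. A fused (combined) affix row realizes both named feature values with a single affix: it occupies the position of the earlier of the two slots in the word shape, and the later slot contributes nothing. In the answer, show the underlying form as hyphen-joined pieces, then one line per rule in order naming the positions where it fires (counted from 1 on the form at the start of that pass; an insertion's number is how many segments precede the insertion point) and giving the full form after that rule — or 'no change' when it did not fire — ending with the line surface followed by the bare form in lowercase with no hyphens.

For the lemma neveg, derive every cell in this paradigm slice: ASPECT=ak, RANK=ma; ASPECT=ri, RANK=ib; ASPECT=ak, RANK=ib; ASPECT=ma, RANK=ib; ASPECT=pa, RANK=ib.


cell ASPECT=ak, RANK=ma:
underlying: neveg-tib
1. g -> k, v -> f, z -> s / _ #: no change
2. 0 -> e / C _ C #: no change
3. b -> p, d -> t, g -> k, v -> f / _ #: fires at position(s) 8: nevegtip
surface: nevegtip

cell ASPECT=ri, RANK=ib:
underlying: neveg-nm-z
1. g -> k, v -> f, z -> s / _ #: fires at position(s) 8: nevegnms
2. 0 -> e / C _ C #: inserts after position(s) 7: nevegnmes
3. b -> p, d -> t, g -> k, v -> f / _ #: no change
surface: nevegnmes

cell ASPECT=ak, RANK=ib:
underlying: neveg-o-z
1. g -> k, v -> f, z -> s / _ #: fires at position(s) 7: nevegos
2. 0 -> e / C _ C #: no change
3. b -> p, d -> t, g -> k, v -> f / _ #: no change
surface: nevegos

cell ASPECT=ma, RANK=ib:
underlying: neveg-tba-z
1. g -> k, v -> f, z -> s / _ #: fires at position(s) 9: nevegtbas
2. 0 -> e / C _ C #: no change
3. b -> p, d -> t, g -> k, v -> f / _ #: no change
surface: nevegtbas

cell ASPECT=pa, RANK=ib:
underlying: neveg-e-z
1. g -> k, v -> f, z -> s / _ #: fires at position(s) 7: neveges
2. 0 -> e / C _ C #: no change
3. b -> p, d -> t, g -> k, v -> f / _ #: no change
surface: neveges
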